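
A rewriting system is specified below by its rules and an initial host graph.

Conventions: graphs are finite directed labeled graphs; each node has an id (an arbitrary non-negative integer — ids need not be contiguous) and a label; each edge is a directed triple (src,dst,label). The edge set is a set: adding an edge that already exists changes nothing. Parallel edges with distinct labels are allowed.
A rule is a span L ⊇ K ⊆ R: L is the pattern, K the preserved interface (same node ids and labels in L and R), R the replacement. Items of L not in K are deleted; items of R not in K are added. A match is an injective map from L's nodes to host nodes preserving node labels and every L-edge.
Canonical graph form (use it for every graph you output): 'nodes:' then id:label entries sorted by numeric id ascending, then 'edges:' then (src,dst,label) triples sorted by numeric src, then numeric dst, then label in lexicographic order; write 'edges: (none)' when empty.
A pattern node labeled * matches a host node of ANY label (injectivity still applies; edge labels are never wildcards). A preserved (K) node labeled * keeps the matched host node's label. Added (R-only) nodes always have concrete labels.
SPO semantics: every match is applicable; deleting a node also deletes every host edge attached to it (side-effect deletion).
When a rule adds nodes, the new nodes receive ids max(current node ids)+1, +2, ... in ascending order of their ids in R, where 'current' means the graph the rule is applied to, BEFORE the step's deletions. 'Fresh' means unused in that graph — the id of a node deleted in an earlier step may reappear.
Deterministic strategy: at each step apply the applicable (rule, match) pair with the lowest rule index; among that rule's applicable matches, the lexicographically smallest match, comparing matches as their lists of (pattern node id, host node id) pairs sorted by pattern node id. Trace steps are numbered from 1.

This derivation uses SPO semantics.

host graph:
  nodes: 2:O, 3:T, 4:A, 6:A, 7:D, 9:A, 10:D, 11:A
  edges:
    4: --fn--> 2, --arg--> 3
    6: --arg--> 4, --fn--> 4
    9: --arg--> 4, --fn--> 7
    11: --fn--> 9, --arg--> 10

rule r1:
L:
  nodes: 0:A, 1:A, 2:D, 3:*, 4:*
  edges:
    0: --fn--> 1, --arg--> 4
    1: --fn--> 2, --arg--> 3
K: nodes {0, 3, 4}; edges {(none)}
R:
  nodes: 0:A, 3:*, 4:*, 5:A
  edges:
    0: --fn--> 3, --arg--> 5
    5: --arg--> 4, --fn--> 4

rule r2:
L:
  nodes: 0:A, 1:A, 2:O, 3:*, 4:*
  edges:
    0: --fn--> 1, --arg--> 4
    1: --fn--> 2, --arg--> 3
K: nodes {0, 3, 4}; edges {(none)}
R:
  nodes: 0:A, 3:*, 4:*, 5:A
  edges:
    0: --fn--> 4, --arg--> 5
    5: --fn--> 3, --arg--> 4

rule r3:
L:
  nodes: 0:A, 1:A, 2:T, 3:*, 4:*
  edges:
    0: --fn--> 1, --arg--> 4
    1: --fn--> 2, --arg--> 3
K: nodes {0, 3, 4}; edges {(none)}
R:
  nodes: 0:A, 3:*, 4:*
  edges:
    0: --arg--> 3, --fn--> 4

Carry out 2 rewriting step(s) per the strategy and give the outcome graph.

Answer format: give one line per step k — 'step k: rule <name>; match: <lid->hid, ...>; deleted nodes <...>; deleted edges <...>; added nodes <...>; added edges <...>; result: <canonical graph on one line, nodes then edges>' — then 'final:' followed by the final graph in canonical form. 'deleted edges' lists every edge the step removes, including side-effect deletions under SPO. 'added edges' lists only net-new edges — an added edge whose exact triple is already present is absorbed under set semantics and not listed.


step 1: rule r1; match: 0->11, 1->9, 2->7, 3->4, 4->10; deleted nodes 7, 9; deleted edges (9,4,arg); (9,7,fn); (11,9,fn); (11,10,arg); added nodes 12; added edges (11,4,fn); (11,12,arg); (12,10,arg); (12,10,fn); result: nodes: 2:O, 3:T, 4:A, 6:A, 10:D, 11:A, 12:A edges: (4,2,fn); (4,3,arg); (6,4,arg); (6,4,fn); (11,4,fn); (11,12,arg); (12,10,arg); (12,10,fn)
step 2: rule r2; match: 0->11, 1->4, 2->2, 3->3, 4->12; deleted nodes 2, 4; deleted edges (4,2,fn); (4,3,arg); (6,4,arg); (6,4,fn); (11,4,fn); (11,12,arg); added nodes 13; added edges (11,12,fn); (11,13,arg); (13,3,fn); (13,12,arg); result: nodes: 3:T, 6:A, 10:D, 11:A, 12:A, 13:A edges: (11,12,fn); (11,13,arg); (12,10,arg); (12,10,fn); (13,3,fn); (13,12,arg)
final:
nodes: 3:T, 6:A, 10:D, 11:A, 12:A, 13:A
edges: (11,12,fn); (11,13,arg); (12,10,arg); (12,10,fn); (13,3,fn); (13,12,arg)


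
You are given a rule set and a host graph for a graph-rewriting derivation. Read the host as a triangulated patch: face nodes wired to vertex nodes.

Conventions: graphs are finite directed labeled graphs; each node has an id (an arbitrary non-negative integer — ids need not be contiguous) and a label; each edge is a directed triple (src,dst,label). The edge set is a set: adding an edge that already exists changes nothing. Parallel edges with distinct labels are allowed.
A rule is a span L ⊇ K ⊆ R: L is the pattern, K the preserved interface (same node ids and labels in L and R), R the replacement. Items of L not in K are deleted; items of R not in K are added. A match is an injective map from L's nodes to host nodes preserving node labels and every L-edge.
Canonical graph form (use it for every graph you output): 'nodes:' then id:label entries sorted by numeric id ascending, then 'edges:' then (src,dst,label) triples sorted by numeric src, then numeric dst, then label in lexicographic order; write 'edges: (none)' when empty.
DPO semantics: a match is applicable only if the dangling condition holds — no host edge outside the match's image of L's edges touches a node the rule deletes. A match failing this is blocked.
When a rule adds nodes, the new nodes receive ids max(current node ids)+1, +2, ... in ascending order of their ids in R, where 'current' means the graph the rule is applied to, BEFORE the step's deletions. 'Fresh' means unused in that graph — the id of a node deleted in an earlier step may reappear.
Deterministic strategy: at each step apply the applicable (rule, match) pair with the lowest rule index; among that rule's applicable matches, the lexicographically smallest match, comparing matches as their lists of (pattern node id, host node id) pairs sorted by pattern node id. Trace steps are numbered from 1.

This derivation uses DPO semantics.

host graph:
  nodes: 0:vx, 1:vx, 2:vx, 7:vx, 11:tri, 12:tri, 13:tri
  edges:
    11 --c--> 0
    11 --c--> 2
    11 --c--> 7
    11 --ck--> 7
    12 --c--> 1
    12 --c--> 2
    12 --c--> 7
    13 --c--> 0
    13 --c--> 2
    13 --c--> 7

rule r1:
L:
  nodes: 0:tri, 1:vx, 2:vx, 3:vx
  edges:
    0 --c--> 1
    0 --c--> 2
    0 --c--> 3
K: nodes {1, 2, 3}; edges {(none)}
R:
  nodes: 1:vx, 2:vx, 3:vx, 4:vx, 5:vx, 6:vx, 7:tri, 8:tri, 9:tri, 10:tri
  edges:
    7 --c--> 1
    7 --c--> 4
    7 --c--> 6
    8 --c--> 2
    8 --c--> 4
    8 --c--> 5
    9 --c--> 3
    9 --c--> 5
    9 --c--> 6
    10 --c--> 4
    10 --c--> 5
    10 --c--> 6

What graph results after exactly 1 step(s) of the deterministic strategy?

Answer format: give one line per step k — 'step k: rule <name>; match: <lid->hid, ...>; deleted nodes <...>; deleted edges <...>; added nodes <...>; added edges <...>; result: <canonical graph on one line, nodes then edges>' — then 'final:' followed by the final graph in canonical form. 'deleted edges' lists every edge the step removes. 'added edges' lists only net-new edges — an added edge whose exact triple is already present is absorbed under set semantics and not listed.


step 1: rule r1; match: 0->12, 1->1, 2->2, 3->7; deleted nodes 12; deleted edges (12,1,c); (12,2,c); (12,7,c); added nodes 14, 15, 16, 17, 18, 19, 20; added edges (17,1,c); (17,14,c); (17,16,c); (18,2,c); (18,14,c); (18,15,c); (19,7,c); (19,15,c); (19,16,c); (20,14,c); (20,15,c); (20,16,c); result: nodes: 0:vx, 1:vx, 2:vx, 7:vx, 11:tri, 13:tri, 14:vx, 15:vx, 16:vx, 17:tri, 18:tri, 19:tri, 20:tri edges: (11,0,c); (11,2,c); (11,7,c); (11,7,ck); (13,0,c); (13,2,c); (13,7,c); (17,1,c); (17,14,c); (17,16,c); (18,2,c); (18,14,c); (18,15,c); (19,7,c); (19,15,c); (19,16,c); (20,14,c); (20,15,c); (20,16,c)
final:
nodes: 0:vx, 1:vx, 2:vx, 7:vx, 11:tri, 13:tri, 14:vx, 15:vx, 16:vx, 17:tri, 18:tri, 19:tri, 20:tri
edges: (11,0,c); (11,2,c); (11,7,c); (11,7,ck); (13,0,c); (13,2,c); (13,7,c); (17,1,c); (17,14,c); (17,16,c); (18,2,c); (18,14,c); (18,15,c); (19,7,c); (19,15,c); (19,16,c); (20,14,c); (20,15,c); (20,16,c)


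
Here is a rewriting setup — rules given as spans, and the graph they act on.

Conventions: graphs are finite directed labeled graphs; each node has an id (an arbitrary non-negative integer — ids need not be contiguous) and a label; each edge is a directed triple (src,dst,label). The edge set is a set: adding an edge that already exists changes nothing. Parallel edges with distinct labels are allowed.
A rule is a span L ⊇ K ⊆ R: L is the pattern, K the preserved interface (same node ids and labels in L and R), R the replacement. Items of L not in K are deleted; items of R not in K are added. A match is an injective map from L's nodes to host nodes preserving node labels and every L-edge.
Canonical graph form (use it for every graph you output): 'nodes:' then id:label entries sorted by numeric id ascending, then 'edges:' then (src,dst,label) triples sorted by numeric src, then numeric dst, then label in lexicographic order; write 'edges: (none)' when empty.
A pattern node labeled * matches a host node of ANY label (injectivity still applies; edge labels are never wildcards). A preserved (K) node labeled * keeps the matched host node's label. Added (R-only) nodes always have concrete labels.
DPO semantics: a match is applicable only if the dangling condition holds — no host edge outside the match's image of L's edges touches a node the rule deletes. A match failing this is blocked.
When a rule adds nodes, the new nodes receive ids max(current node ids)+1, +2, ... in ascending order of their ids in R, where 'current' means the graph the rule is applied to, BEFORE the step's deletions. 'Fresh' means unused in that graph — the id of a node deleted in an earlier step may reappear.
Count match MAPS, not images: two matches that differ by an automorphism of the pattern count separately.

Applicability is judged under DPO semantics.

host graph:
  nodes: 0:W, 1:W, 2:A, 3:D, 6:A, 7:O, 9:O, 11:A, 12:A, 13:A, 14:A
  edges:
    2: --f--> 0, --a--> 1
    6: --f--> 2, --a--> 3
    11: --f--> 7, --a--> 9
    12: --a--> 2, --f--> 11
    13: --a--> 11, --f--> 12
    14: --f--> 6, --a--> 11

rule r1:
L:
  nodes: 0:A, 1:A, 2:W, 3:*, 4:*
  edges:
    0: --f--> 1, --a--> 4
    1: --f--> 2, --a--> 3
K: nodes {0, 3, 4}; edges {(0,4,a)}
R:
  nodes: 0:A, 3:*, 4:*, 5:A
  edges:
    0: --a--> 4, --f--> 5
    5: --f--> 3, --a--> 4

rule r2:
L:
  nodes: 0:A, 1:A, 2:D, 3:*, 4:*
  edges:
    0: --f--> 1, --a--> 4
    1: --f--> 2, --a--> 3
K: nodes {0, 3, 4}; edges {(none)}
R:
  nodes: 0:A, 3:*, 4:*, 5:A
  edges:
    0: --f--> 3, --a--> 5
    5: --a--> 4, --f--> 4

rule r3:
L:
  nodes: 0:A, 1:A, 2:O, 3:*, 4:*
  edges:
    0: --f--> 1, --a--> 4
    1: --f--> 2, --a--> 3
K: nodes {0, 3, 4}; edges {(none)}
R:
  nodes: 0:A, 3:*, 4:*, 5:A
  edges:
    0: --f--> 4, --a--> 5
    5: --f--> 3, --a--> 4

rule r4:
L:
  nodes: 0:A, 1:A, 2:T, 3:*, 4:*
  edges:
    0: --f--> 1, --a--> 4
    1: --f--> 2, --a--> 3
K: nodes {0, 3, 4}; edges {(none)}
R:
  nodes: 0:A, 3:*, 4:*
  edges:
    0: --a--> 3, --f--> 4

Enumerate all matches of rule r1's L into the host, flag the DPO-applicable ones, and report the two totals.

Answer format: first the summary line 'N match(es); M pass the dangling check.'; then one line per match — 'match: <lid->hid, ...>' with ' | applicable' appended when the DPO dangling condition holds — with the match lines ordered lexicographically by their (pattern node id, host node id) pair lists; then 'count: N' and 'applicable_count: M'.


1 match(es); 0 pass the dangling check.
match: 0->6, 1->2, 2->0, 3->1, 4->3
count: 1
applicable_count: 0


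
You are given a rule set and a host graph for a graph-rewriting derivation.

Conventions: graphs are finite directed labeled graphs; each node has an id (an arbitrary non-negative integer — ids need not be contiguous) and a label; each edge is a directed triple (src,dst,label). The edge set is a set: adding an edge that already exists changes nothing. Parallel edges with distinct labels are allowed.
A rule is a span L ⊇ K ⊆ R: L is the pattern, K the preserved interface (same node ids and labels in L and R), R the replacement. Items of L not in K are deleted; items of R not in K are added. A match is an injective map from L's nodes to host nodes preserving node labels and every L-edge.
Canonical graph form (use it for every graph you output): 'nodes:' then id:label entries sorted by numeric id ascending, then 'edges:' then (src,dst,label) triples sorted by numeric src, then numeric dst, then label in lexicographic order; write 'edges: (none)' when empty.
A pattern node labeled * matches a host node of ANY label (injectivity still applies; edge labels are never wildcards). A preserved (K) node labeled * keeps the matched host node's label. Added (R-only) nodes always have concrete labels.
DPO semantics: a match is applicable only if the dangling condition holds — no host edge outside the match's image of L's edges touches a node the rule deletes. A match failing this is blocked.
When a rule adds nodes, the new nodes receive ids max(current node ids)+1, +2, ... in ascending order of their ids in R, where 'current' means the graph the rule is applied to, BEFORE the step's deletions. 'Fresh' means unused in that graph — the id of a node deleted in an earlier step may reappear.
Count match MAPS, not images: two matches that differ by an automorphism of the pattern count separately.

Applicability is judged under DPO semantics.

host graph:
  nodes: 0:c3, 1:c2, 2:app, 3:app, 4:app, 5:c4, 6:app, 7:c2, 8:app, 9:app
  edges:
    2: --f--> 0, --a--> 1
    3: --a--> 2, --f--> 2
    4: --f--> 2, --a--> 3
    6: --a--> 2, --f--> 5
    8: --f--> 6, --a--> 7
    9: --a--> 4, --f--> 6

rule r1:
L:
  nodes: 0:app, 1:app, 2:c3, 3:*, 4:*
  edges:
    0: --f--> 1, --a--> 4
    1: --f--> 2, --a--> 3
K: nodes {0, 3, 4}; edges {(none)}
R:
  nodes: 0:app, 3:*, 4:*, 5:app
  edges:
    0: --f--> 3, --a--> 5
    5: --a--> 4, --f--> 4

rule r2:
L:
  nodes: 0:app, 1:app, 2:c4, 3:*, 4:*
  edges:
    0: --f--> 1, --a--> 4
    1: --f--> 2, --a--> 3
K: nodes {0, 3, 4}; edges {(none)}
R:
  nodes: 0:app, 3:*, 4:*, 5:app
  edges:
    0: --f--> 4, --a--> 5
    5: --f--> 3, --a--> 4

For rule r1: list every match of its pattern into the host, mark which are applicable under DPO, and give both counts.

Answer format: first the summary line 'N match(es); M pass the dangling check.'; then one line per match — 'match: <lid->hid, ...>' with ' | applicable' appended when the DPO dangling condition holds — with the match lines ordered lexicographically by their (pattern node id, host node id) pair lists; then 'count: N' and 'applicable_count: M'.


1 match(es); 0 pass the dangling check.
match: 0->4, 1->2, 2->0, 3->1, 4->3
count: 1
applicable_count: 0


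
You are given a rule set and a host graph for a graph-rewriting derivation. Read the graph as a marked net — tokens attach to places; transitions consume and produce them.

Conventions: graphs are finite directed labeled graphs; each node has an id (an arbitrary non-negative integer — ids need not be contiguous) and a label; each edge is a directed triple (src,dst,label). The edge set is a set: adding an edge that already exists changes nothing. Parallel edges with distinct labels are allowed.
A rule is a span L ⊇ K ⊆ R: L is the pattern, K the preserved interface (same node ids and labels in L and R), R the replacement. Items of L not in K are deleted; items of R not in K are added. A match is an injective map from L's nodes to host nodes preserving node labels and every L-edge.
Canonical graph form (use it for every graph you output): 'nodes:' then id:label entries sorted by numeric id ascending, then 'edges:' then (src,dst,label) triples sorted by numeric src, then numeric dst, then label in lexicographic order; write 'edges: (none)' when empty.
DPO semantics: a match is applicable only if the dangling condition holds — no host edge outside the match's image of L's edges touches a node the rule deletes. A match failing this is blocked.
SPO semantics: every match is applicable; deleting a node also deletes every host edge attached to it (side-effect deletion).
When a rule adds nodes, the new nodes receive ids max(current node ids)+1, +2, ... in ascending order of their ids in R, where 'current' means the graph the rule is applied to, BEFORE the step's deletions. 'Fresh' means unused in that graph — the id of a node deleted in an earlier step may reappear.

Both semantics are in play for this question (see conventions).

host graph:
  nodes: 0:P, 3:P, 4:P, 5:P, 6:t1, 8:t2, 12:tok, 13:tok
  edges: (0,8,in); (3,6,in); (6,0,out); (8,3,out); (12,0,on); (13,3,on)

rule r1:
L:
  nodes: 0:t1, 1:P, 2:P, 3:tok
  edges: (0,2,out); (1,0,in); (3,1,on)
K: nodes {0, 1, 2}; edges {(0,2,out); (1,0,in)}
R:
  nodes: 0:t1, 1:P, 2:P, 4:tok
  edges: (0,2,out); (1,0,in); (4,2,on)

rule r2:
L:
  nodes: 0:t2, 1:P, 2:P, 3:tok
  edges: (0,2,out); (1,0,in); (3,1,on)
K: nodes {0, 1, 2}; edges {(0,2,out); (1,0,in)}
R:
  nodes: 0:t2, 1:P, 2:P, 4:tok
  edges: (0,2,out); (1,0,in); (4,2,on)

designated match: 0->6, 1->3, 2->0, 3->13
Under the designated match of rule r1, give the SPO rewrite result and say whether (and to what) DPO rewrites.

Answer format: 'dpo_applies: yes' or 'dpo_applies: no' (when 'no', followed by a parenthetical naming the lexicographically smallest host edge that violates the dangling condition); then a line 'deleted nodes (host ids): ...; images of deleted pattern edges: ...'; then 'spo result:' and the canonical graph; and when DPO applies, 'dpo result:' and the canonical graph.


dpo_applies: yes
deleted nodes (host ids): 13; images of deleted pattern edges: (13,3,on)
spo result:
nodes: 0:P, 3:P, 4:P, 5:P, 6:t1, 8:t2, 12:tok, 14:tok
edges: (0,8,in); (3,6,in); (6,0,out); (8,3,out); (12,0,on); (14,0,on)
dpo result:
nodes: 0:P, 3:P, 4:P, 5:P, 6:t1, 8:t2, 12:tok, 14:tok
edges: (0,8,in); (3,6,in); (6,0,out); (8,3,out); (12,0,on); (14,0,on)


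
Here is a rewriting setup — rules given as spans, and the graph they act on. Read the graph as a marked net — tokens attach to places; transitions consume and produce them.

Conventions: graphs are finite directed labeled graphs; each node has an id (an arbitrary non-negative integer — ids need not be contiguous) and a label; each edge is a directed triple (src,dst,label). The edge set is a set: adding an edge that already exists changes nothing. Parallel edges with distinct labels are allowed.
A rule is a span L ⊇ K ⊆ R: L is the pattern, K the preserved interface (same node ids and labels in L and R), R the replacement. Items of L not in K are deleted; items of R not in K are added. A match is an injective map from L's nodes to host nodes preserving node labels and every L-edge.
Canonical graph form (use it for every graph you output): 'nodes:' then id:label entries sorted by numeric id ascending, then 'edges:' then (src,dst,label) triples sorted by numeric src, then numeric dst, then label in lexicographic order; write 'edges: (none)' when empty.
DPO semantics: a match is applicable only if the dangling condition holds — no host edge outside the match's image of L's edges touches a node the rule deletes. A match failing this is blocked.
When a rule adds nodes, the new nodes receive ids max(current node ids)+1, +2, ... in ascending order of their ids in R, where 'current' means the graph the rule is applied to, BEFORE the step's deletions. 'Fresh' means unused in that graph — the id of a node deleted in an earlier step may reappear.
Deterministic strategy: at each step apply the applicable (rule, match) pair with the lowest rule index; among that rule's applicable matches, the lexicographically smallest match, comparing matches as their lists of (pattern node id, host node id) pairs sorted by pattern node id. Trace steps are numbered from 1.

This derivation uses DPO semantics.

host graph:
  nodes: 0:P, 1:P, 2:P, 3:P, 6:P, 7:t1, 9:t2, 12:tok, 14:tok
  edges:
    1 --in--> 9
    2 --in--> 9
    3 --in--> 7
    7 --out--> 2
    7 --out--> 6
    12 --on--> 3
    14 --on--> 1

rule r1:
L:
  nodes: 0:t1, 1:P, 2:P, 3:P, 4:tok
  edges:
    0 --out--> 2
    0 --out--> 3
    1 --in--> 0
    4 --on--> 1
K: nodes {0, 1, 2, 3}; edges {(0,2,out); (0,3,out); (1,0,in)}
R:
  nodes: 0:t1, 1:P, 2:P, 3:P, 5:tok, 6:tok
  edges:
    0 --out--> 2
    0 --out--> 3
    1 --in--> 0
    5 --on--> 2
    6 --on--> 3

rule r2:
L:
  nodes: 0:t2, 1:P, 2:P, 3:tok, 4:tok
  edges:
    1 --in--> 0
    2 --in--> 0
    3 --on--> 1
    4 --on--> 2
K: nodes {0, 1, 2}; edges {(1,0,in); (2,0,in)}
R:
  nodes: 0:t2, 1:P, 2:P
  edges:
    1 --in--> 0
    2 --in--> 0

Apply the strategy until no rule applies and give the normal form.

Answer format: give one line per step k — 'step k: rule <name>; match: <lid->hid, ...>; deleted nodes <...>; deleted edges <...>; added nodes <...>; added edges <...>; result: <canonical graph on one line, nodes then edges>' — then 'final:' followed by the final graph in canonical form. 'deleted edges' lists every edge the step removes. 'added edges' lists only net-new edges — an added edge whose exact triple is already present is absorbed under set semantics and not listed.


step 1: rule r1; match: 0->7, 1->3, 2->2, 3->6, 4->12; deleted nodes 12; deleted edges (12,3,on); added nodes 15, 16; added edges (15,2,on); (16,6,on); result: nodes: 0:P, 1:P, 2:P, 3:P, 6:P, 7:t1, 9:t2, 14:tok, 15:tok, 16:tok edges: (1,9,in); (2,9,in); (3,7,in); (7,2,out); (7,6,out); (14,1,on); (15,2,on); (16,6,on)
step 2: rule r2; match: 0->9, 1->1, 2->2, 3->14, 4->15; deleted nodes 14, 15; deleted edges (14,1,on); (15,2,on); added nodes (none); added edges (none); result: nodes: 0:P, 1:P, 2:P, 3:P, 6:P, 7:t1, 9:t2, 16:tok edges: (1,9,in); (2,9,in); (3,7,in); (7,2,out); (7,6,out); (16,6,on)
final:
nodes: 0:P, 1:P, 2:P, 3:P, 6:P, 7:t1, 9:t2, 16:tok
edges: (1,9,in); (2,9,in); (3,7,in); (7,2,out); (7,6,out); (16,6,on)


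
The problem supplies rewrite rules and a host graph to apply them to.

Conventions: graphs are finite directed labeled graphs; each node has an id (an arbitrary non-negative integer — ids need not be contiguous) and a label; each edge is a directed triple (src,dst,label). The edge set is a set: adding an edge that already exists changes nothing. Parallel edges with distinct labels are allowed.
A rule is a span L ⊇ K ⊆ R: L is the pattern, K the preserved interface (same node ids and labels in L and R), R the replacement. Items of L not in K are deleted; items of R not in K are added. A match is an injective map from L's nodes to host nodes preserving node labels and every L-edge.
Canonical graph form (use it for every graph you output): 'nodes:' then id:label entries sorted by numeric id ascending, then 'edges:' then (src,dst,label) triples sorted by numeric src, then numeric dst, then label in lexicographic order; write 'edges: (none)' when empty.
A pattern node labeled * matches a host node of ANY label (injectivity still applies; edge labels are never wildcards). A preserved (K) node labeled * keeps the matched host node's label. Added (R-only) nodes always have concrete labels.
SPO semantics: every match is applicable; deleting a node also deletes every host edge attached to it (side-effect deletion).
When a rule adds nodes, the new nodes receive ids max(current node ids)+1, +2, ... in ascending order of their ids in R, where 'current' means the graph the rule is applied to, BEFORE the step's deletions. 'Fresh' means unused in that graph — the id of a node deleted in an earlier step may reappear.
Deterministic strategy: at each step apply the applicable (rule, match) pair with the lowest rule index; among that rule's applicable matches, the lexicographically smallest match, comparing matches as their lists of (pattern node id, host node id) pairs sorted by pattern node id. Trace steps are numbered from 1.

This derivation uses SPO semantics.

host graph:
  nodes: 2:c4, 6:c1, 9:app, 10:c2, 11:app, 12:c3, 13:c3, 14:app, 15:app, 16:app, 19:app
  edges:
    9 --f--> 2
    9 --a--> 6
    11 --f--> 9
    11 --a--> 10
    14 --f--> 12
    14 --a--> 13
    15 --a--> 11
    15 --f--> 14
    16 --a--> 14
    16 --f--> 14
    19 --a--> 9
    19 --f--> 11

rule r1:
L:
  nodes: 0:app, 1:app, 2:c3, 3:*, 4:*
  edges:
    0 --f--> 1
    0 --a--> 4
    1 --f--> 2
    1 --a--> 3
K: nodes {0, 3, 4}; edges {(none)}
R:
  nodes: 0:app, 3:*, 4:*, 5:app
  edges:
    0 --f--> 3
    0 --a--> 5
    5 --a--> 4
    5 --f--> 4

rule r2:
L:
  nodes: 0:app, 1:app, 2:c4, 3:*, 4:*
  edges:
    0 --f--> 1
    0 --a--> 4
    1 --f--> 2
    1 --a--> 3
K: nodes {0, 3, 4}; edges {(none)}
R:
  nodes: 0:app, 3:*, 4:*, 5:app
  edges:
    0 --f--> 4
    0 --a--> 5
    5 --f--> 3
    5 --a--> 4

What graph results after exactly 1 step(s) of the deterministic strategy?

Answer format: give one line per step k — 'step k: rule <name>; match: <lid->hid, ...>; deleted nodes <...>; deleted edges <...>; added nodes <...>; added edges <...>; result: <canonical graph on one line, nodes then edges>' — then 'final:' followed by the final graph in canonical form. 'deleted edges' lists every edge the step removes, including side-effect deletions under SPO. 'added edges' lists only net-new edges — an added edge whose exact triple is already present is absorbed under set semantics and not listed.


step 1: rule r1; match: 0->15, 1->14, 2->12, 3->13, 4->11; deleted nodes 12, 14; deleted edges (14,12,f); (14,13,a); (15,11,a); (15,14,f); (16,14,a); (16,14,f); added nodes 20; added edges (15,13,f); (15,20,a); (20,11,a); (20,11,f); result: nodes: 2:c4, 6:c1, 9:app, 10:c2, 11:app, 13:c3, 15:app, 16:app, 19:app, 20:app edges: (9,2,f); (9,6,a); (11,9,f); (11,10,a); (15,13,f); (15,20,a); (19,9,a); (19,11,f); (20,11,a); (20,11,f)
final:
nodes: 2:c4, 6:c1, 9:app, 10:c2, 11:app, 13:c3, 15:app, 16:app, 19:app, 20:app
edges: (9,2,f); (9,6,a); (11,9,f); (11,10,a); (15,13,f); (15,20,a); (19,9,a); (19,11,f); (20,11,a); (20,11,f)


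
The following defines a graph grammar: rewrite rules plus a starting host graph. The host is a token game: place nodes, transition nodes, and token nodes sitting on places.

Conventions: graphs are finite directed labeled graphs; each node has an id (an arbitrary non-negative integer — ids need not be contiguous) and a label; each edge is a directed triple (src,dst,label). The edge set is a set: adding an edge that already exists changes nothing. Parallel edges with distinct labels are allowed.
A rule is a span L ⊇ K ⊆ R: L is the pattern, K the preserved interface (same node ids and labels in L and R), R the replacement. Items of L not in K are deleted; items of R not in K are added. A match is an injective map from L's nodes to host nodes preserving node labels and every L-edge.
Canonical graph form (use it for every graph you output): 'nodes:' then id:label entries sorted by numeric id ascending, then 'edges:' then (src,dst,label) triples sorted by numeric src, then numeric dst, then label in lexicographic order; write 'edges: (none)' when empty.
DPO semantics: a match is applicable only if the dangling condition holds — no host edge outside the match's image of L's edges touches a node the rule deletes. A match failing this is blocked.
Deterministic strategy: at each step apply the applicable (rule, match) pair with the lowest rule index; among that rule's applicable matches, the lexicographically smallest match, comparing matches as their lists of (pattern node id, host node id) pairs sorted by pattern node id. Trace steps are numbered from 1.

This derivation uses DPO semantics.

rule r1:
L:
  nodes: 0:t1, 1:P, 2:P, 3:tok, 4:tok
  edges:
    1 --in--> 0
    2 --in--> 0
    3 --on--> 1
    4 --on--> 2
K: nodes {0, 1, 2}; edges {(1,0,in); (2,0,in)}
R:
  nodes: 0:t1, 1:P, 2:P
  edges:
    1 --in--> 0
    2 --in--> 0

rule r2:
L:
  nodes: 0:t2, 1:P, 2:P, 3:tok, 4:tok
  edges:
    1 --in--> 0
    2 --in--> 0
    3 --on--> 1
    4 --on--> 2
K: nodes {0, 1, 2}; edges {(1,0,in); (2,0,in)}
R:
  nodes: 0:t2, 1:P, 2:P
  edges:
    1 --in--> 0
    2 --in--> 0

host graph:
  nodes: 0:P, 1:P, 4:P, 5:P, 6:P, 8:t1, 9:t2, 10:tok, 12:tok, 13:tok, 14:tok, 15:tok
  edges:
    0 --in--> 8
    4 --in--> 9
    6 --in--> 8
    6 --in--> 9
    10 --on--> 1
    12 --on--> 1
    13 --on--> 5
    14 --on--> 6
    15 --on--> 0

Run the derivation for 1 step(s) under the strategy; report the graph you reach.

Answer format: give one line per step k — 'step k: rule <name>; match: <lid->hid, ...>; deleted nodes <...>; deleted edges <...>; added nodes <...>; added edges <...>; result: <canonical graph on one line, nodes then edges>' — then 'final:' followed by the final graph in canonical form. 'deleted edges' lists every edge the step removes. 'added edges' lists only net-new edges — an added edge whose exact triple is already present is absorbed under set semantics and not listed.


step 1: rule r1; match: 0->8, 1->0, 2->6, 3->15, 4->14; deleted nodes 14, 15; deleted edges (14,6,on); (15,0,on); added nodes (none); added edges (none); result: nodes: 0:P, 1:P, 4:P, 5:P, 6:P, 8:t1, 9:t2, 10:tok, 12:tok, 13:tok edges: (0,8,in); (4,9,in); (6,8,in); (6,9,in); (10,1,on); (12,1,on); (13,5,on)
final:
nodes: 0:P, 1:P, 4:P, 5:P, 6:P, 8:t1, 9:t2, 10:tok, 12:tok, 13:tok
edges: (0,8,in); (4,9,in); (6,8,in); (6,9,in); (10,1,on); (12,1,on); (13,5,on)


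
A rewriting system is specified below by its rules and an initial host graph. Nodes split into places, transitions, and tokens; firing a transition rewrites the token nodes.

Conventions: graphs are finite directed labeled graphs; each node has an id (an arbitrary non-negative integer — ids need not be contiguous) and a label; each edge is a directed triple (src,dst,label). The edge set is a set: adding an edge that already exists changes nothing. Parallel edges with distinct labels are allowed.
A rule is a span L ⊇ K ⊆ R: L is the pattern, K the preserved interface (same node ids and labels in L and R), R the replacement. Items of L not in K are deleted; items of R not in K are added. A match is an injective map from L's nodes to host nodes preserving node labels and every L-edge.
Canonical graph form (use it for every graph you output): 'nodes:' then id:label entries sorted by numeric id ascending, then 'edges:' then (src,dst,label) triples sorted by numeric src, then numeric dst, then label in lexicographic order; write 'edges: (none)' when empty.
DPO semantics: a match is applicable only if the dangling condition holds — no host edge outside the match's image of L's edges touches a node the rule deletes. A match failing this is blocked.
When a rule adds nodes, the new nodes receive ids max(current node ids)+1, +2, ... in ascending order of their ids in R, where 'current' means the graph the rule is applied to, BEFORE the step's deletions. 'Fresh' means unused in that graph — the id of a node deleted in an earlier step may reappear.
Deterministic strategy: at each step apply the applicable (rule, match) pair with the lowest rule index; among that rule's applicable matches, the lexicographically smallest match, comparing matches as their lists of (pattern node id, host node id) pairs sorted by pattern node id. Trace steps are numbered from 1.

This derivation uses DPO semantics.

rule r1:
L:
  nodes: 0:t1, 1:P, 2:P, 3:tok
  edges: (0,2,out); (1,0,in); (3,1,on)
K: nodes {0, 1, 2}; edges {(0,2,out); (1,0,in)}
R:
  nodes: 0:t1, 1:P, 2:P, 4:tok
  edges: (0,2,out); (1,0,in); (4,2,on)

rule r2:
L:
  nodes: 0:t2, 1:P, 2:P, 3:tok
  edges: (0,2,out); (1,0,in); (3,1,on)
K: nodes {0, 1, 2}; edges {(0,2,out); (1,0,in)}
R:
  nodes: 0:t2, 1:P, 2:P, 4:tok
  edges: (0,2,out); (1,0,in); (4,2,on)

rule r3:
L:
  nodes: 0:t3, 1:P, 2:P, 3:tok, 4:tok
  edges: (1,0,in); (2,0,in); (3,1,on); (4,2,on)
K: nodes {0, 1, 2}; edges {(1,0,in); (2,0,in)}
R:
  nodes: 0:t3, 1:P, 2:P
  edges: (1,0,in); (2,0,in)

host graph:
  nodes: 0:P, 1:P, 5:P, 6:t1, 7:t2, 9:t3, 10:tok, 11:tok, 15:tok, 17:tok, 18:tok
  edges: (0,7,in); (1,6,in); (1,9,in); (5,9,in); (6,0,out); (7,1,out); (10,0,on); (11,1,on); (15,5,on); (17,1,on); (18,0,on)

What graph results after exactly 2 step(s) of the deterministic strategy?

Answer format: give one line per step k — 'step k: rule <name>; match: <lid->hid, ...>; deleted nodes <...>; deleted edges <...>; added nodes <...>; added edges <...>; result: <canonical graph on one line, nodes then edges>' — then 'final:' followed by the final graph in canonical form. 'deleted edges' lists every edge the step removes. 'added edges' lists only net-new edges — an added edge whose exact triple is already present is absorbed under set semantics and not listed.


step 1: rule r1; match: 0->6, 1->1, 2->0, 3->11; deleted nodes 11; deleted edges (11,1,on); added nodes 19; added edges (19,0,on); result: nodes: 0:P, 1:P, 5:P, 6:t1, 7:t2, 9:t3, 10:tok, 15:tok, 17:tok, 18:tok, 19:tok edges: (0,7,in); (1,6,in); (1,9,in); (5,9,in); (6,0,out); (7,1,out); (10,0,on); (15,5,on); (17,1,on); (18,0,on); (19,0,on)
step 2: rule r1; match: 0->6, 1->1, 2->0, 3->17; deleted nodes 17; deleted edges (17,1,on); added nodes 20; added edges (20,0,on); result: nodes: 0:P, 1:P, 5:P, 6:t1, 7:t2, 9:t3, 10:tok, 15:tok, 18:tok, 19:tok, 20:tok edges: (0,7,in); (1,6,in); (1,9,in); (5,9,in); (6,0,out); (7,1,out); (10,0,on); (15,5,on); (18,0,on); (19,0,on); (20,0,on)
final:
nodes: 0:P, 1:P, 5:P, 6:t1, 7:t2, 9:t3, 10:tok, 15:tok, 18:tok, 19:tok, 20:tok
edges: (0,7,in); (1,6,in); (1,9,in); (5,9,in); (6,0,out); (7,1,out); (10,0,on); (15,5,on); (18,0,on); (19,0,on); (20,0,on)


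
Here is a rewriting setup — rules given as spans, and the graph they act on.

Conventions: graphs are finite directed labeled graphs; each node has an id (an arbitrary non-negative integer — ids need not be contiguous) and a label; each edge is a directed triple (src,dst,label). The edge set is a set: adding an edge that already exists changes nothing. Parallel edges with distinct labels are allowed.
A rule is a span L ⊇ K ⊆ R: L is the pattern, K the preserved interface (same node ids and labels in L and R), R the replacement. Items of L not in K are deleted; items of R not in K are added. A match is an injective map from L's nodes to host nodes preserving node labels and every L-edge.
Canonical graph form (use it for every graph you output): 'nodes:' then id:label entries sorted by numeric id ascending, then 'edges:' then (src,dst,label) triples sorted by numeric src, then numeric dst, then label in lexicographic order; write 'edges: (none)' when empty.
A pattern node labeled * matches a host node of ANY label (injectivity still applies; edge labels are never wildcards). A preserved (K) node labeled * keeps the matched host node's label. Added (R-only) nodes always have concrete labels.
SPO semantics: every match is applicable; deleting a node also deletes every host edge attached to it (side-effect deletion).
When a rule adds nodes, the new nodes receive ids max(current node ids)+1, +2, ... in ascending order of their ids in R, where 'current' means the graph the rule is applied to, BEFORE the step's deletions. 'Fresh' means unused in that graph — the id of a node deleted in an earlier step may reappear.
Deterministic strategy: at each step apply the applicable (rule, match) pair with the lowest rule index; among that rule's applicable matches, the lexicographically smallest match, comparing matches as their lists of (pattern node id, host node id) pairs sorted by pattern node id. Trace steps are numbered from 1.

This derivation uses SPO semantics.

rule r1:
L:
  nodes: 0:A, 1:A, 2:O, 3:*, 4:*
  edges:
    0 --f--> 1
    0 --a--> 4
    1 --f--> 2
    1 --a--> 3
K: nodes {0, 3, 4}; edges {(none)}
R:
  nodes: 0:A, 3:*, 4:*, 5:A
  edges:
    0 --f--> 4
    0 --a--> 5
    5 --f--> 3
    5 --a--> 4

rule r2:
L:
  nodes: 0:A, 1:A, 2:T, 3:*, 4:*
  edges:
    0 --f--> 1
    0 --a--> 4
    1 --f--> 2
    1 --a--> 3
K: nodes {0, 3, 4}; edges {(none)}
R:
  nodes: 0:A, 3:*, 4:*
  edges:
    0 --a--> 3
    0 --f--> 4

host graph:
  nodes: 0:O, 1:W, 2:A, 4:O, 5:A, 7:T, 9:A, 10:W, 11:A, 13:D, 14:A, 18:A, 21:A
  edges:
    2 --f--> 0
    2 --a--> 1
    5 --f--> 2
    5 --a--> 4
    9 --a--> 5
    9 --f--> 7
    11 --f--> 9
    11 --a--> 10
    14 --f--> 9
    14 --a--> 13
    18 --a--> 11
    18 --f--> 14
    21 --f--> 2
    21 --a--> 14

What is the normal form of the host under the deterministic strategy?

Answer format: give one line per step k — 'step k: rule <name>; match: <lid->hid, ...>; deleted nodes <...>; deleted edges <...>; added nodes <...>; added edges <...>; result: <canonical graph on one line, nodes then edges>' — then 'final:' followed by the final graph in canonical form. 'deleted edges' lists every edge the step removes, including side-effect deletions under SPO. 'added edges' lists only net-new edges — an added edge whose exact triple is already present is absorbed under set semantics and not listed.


step 1: rule r1; match: 0->5, 1->2, 2->0, 3->1, 4->4; deleted nodes 0, 2; deleted edges (2,0,f); (2,1,a); (5,2,f); (5,4,a); (21,2,f); added nodes 22; added edges (5,4,f); (5,22,a); (22,1,f); (22,4,a); result: nodes: 1:W, 4:O, 5:A, 7:T, 9:A, 10:W, 11:A, 13:D, 14:A, 18:A, 21:A, 22:A edges: (5,4,f); (5,22,a); (9,5,a); (9,7,f); (11,9,f); (11,10,a); (14,9,f); (14,13,a); (18,11,a); (18,14,f); (21,14,a); (22,1,f); (22,4,a)
step 2: rule r2; match: 0->11, 1->9, 2->7, 3->5, 4->10; deleted nodes 7, 9; deleted edges (9,5,a); (9,7,f); (11,9,f); (11,10,a); (14,9,f); added nodes (none); added edges (11,5,a); (11,10,f); result: nodes: 1:W, 4:O, 5:A, 10:W, 11:A, 13:D, 14:A, 18:A, 21:A, 22:A edges: (5,4,f); (5,22,a); (11,5,a); (11,10,f); (14,13,a); (18,11,a); (18,14,f); (21,14,a); (22,1,f); (22,4,a)
final:
nodes: 1:W, 4:O, 5:A, 10:W, 11:A, 13:D, 14:A, 18:A, 21:A, 22:A
edges: (5,4,f); (5,22,a); (11,5,a); (11,10,f); (14,13,a); (18,11,a); (18,14,f); (21,14,a); (22,1,f); (22,4,a)


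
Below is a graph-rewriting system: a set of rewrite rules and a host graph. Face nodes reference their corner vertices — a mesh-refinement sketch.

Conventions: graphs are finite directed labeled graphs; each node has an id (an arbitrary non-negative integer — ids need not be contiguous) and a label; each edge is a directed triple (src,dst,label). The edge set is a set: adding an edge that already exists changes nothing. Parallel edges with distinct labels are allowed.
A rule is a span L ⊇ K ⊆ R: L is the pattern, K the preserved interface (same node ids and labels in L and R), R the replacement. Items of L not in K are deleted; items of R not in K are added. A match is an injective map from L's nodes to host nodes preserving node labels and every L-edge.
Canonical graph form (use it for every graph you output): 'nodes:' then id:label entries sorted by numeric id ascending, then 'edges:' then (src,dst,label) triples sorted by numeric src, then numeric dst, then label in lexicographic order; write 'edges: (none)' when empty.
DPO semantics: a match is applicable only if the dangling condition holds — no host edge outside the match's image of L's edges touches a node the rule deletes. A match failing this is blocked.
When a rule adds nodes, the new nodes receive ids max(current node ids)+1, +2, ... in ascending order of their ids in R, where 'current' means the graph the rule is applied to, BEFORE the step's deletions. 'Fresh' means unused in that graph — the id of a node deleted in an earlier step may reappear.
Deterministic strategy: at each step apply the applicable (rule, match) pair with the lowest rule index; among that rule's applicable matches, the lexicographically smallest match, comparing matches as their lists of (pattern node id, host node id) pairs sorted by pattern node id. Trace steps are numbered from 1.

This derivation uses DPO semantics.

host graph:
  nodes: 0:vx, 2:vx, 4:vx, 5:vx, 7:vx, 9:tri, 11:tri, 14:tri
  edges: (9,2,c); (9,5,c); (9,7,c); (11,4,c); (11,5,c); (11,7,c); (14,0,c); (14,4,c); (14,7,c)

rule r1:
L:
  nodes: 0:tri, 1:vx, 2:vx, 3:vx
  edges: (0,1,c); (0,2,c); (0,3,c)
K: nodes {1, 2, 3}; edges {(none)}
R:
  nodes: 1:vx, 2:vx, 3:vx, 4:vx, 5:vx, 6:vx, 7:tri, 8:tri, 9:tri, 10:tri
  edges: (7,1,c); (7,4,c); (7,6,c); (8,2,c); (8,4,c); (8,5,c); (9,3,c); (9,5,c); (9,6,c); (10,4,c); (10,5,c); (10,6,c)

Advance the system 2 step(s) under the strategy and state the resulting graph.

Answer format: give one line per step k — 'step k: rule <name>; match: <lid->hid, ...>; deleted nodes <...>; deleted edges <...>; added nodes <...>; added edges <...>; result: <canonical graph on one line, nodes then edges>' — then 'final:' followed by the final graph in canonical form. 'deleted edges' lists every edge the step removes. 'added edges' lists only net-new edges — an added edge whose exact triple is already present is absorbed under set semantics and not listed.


step 1: rule r1; match: 0->9, 1->2, 2->5, 3->7; deleted nodes 9; deleted edges (9,2,c); (9,5,c); (9,7,c); added nodes 15, 16, 17, 18, 19, 20, 21; added edges (18,2,c); (18,15,c); (18,17,c); (19,5,c); (19,15,c); (19,16,c); (20,7,c); (20,16,c); (20,17,c); (21,15,c); (21,16,c); (21,17,c); result: nodes: 0:vx, 2:vx, 4:vx, 5:vx, 7:vx, 11:tri, 14:tri, 15:vx, 16:vx, 17:vx, 18:tri, 19:tri, 20:tri, 21:tri edges: (11,4,c); (11,5,c); (11,7,c); (14,0,c); (14,4,c); (14,7,c); (18,2,c); (18,15,c); (18,17,c); (19,5,c); (19,15,c); (19,16,c); (20,7,c); (20,16,c); (20,17,c); (21,15,c); (21,16,c); (21,17,c)
step 2: rule r1; match: 0->11, 1->4, 2->5, 3->7; deleted nodes 11; deleted edges (11,4,c); (11,5,c); (11,7,c); added nodes 22, 23, 24, 25, 26, 27, 28; added edges (25,4,c); (25,22,c); (25,24,c); (26,5,c); (26,22,c); (26,23,c); (27,7,c); (27,23,c); (27,24,c); (28,22,c); (28,23,c); (28,24,c); result: nodes: 0:vx, 2:vx, 4:vx, 5:vx, 7:vx, 14:tri, 15:vx, 16:vx, 17:vx, 18:tri, 19:tri, 20:tri, 21:tri, 22:vx, 23:vx, 24:vx, 25:tri, 26:tri, 27:tri, 28:tri edges: (14,0,c); (14,4,c); (14,7,c); (18,2,c); (18,15,c); (18,17,c); (19,5,c); (19,15,c); (19,16,c); (20,7,c); (20,16,c); (20,17,c); (21,15,c); (21,16,c); (21,17,c); (25,4,c); (25,22,c); (25,24,c); (26,5,c); (26,22,c); (26,23,c); (27,7,c); (27,23,c); (27,24,c); (28,22,c); (28,23,c); (28,24,c)
final:
nodes: 0:vx, 2:vx, 4:vx, 5:vx, 7:vx, 14:tri, 15:vx, 16:vx, 17:vx, 18:tri, 19:tri, 20:tri, 21:tri, 22:vx, 23:vx, 24:vx, 25:tri, 26:tri, 27:tri, 28:tri
edges: (14,0,c); (14,4,c); (14,7,c); (18,2,c); (18,15,c); (18,17,c); (19,5,c); (19,15,c); (19,16,c); (20,7,c); (20,16,c); (20,17,c); (21,15,c); (21,16,c); (21,17,c); (25,4,c); (25,22,c); (25,24,c); (26,5,c); (26,22,c); (26,23,c); (27,7,c); (27,23,c); (27,24,c); (28,22,c); (28,23,c); (28,24,c)
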